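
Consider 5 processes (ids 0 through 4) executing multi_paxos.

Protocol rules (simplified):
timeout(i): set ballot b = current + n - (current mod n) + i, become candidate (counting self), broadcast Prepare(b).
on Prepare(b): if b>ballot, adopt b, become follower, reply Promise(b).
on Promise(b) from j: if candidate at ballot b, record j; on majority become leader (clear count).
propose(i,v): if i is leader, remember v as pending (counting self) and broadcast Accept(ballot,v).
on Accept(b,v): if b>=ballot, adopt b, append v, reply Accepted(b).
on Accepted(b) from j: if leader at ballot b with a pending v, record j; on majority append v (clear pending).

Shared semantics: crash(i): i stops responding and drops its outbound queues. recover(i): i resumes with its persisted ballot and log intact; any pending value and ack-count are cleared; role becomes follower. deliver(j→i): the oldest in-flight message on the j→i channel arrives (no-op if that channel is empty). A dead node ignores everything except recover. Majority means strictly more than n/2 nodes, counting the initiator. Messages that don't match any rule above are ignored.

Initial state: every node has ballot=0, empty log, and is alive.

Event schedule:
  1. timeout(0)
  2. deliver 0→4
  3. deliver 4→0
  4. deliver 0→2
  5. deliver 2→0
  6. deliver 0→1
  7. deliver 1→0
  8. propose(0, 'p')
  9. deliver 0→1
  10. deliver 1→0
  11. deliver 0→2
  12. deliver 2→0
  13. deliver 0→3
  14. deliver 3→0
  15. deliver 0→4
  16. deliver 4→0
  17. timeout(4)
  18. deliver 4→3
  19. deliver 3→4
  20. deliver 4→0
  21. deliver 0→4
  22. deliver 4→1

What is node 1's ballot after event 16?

5

after 1 — timeout(0): n0:cand/b5/[-]
after 2 — deliver 0→4: n4:foll/b5/[-]
after 3 — deliver 4→0: ·
after 4 — deliver 0→2: n2:foll/b5/[-]
after 5 — deliver 2→0: n0:lead/b5/[-]
after 6 — deliver 0→1: n1:foll/b5/[-]
after 7 — deliver 1→0: ·
after 8 — propose(0,'p'): ·
after 9 — deliver 0→1: n1:foll/b5/[p]
after 10 — deliver 1→0: ·
after 11 — deliver 0→2: n2:foll/b5/[p]
after 12 — deliver 2→0: n0:lead/b5/[p]
after 13 — deliver 0→3: n3:foll/b5/[-]
after 14 — deliver 3→0: ·
after 15 — deliver 0→4: n4:foll/b5/[p]
after 16 — deliver 4→0: ·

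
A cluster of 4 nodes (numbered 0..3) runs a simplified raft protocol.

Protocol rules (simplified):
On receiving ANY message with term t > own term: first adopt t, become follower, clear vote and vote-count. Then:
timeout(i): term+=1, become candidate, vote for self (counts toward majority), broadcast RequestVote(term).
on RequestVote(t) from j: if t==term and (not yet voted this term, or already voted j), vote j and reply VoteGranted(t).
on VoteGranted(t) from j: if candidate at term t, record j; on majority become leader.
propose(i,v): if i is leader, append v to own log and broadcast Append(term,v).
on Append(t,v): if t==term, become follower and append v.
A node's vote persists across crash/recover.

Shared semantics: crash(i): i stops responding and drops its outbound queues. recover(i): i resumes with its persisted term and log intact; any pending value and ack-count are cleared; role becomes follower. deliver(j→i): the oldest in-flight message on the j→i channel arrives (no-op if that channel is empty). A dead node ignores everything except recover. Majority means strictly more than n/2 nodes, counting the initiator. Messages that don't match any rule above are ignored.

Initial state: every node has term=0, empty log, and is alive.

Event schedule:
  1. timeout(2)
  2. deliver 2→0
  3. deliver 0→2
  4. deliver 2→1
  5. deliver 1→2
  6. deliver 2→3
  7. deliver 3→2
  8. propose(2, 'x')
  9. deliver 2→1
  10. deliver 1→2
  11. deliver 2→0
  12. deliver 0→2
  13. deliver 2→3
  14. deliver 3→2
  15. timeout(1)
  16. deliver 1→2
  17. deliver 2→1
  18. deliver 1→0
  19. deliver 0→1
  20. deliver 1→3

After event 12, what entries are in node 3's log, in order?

1. timeout(2):  <2:cand t1 ->
2. deliver 2→0:  <0:foll t1 ->
3. deliver 0→2:  nop
4. deliver 2→1:  <1:foll t1 ->
5. deliver 1→2:  <2:lead t1 ->
6. deliver 2→3:  <3:foll t1 ->
7. deliver 3→2:  nop
8. propose(2,'x'):  <2:lead t1 x>
9. deliver 2→1:  <1:foll t1 x>
10. deliver 1→2:  nop
11. deliver 2→0:  <0:foll t1 x>
12. deliver 0→2:  nop

empty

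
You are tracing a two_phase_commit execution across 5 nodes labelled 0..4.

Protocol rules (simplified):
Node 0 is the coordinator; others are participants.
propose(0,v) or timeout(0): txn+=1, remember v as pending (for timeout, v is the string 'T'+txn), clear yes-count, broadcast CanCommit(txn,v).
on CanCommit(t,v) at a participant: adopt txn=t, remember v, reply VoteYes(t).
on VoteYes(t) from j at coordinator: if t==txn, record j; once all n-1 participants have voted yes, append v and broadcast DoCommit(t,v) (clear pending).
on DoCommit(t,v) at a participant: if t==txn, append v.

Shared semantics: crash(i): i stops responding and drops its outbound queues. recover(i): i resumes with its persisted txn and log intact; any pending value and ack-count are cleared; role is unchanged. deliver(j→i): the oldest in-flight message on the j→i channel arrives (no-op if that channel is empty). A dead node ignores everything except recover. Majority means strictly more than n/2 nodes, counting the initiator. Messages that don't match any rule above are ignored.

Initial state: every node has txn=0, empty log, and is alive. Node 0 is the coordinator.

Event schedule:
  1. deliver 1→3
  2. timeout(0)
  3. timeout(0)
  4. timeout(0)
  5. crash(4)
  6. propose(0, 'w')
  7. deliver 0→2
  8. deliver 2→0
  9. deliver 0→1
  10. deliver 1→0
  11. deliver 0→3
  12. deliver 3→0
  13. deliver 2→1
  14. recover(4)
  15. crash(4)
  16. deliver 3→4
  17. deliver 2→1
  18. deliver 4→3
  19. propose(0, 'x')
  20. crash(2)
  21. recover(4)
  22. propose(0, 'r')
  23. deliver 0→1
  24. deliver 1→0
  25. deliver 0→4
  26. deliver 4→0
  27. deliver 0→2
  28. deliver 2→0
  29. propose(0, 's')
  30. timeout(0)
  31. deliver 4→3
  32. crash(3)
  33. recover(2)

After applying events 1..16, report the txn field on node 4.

1. deliver 1→3:  nop
2. timeout(0):  <0:coor t1 ->
3. timeout(0):  <0:coor t2 ->
4. timeout(0):  <0:coor t3 ->
5. crash(4):  <4:✗part t0 ->
6. propose(0,'w'):  <0:coor t4 ->
7. deliver 0→2:  <2:part t1 ->
8. deliver 2→0:  nop
9. deliver 0→1:  <1:part t1 ->
10. deliver 1→0:  nop
11. deliver 0→3:  <3:part t1 ->
12. deliver 3→0:  nop
13. deliver 2→1:  nop
14. recover(4):  <4:part t0 ->
15. crash(4):  <4:✗part t0 ->
16. deliver 3→4:  nop

0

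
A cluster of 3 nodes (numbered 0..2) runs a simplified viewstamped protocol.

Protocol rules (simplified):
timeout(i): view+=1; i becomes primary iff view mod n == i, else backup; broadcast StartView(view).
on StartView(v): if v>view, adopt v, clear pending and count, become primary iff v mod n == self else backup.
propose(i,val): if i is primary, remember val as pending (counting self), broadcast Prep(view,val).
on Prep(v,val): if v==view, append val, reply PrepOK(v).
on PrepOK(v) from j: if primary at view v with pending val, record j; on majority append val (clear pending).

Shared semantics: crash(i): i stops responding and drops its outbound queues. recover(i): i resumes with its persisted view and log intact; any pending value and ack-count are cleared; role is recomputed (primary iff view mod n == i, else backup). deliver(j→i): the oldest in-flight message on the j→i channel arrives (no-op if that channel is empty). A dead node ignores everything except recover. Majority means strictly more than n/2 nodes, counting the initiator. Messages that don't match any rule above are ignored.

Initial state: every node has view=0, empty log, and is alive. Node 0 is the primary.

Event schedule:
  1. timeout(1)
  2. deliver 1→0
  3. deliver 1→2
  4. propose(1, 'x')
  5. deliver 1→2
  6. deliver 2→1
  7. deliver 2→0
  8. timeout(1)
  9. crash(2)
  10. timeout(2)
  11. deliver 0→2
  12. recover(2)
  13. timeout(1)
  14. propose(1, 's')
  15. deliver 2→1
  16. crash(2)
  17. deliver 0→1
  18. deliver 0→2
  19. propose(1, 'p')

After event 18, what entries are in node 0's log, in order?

empty

e1 timeout(1): 1[prim,v=1,-]
e2 deliver 1→0: 0[back,v=1,-]
e3 deliver 1→2: 2[back,v=1,-]
e4 propose(1,'x'): ·
e5 deliver 1→2: 2[back,v=1,x]
e6 deliver 2→1: 1[prim,v=1,x]
e7 deliver 2→0: ·
e8 timeout(1): 1[back,v=2,x]
e9 crash(2): 2[✗back,v=1,x]
e10 timeout(2): ·
e11 deliver 0→2: ·
e12 recover(2): 2[back,v=1,x]
e13 timeout(1): 1[back,v=3,x]
e14 propose(1,'s'): ·
e15 deliver 2→1: ·
e16 crash(2): 2[✗back,v=1,x]
e17 deliver 0→1: ·
e18 deliver 0→2: ·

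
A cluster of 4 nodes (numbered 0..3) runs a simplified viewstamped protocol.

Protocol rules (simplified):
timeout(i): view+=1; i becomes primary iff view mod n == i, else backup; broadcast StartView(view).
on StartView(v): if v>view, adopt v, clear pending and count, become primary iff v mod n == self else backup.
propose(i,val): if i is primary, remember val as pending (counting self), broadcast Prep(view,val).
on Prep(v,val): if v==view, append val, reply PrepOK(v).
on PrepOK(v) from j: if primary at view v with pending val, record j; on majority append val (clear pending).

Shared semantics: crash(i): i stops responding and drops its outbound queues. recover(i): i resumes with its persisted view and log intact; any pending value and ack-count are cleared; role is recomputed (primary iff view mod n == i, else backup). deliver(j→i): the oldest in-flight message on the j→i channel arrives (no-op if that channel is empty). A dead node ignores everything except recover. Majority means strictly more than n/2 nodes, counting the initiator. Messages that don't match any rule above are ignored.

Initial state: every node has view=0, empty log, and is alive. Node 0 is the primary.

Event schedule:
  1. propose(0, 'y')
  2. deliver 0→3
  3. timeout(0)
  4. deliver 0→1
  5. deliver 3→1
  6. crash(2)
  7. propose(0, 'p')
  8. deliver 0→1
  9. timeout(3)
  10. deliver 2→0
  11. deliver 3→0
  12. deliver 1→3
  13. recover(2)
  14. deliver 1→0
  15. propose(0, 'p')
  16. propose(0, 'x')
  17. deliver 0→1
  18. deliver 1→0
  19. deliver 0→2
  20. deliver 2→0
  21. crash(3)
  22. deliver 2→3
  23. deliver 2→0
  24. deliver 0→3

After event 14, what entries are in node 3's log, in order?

y

[1] propose(0,'y') → ∅
[2] deliver 0→3 → N3(back v0 [y])
[3] timeout(0) → N0(back v1 [-])
[4] deliver 0→1 → N1(back v0 [y])
[5] deliver 3→1 → ∅
[6] crash(2) → N2(✗back v0 [-])
[7] propose(0,'p') → ∅
[8] deliver 0→1 → N1(prim v1 [y])
[9] timeout(3) → N3(back v1 [y])
[10] deliver 2→0 → ∅
[11] deliver 3→0 → ∅
[12] deliver 1→3 → ∅
[13] recover(2) → N2(back v0 [-])
[14] deliver 1→0 → ∅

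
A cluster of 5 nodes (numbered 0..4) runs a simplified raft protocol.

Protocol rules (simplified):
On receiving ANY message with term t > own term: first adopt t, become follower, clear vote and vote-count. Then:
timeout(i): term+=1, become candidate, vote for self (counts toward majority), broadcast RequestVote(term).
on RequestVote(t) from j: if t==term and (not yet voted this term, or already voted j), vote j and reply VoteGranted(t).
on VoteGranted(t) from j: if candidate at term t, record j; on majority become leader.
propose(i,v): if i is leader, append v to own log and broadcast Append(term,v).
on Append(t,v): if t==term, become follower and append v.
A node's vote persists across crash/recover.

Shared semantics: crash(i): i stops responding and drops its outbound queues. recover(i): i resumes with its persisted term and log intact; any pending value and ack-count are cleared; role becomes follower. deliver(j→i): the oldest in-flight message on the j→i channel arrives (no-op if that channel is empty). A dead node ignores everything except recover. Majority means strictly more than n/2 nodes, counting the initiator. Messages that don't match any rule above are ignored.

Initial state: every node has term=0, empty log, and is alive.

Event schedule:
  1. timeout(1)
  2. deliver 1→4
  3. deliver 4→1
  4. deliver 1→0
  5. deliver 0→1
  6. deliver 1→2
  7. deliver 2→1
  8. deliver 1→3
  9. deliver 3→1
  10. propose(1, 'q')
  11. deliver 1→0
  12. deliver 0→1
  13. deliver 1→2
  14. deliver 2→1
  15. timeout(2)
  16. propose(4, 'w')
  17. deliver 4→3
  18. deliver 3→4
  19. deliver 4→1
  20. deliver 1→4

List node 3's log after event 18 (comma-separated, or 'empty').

empty

e1 timeout(1): 1[cand,t=1,-]
e2 deliver 1→4: 4[foll,t=1,-]
e3 deliver 4→1: ·
e4 deliver 1→0: 0[foll,t=1,-]
e5 deliver 0→1: 1[lead,t=1,-]
e6 deliver 1→2: 2[foll,t=1,-]
e7 deliver 2→1: ·
e8 deliver 1→3: 3[foll,t=1,-]
e9 deliver 3→1: ·
e10 propose(1,'q'): 1[lead,t=1,q]
e11 deliver 1→0: 0[foll,t=1,q]
e12 deliver 0→1: ·
e13 deliver 1→2: 2[foll,t=1,q]
e14 deliver 2→1: ·
e15 timeout(2): 2[cand,t=2,q]
e16 propose(4,'w'): ·
e17 deliver 4→3: ·
e18 deliver 3→4: ·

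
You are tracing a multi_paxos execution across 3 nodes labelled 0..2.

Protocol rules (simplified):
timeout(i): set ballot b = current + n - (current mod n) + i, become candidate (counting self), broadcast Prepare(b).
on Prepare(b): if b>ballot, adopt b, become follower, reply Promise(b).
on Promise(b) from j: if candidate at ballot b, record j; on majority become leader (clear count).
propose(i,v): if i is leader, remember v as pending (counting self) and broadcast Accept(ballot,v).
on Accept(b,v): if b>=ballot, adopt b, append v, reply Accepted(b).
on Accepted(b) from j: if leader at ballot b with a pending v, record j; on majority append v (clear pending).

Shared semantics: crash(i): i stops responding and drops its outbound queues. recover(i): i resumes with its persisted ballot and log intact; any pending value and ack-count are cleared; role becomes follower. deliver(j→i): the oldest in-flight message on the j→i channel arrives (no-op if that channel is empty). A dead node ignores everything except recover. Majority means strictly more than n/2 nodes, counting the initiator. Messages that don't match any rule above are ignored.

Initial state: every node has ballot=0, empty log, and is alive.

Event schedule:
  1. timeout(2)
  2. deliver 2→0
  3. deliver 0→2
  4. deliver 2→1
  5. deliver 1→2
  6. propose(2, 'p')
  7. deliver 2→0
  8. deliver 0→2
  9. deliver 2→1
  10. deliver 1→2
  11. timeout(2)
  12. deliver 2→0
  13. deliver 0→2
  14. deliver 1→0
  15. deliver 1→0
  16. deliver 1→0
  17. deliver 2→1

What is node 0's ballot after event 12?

8

1. timeout(2):  <2:cand b5 ->
2. deliver 2→0:  <0:foll b5 ->
3. deliver 0→2:  <2:lead b5 ->
4. deliver 2→1:  <1:foll b5 ->
5. deliver 1→2:  nop
6. propose(2,'p'):  nop
7. deliver 2→0:  <0:foll b5 p>
8. deliver 0→2:  <2:lead b5 p>
9. deliver 2→1:  <1:foll b5 p>
10. deliver 1→2:  nop
11. timeout(2):  <2:cand b8 p>
12. deliver 2→0:  <0:foll b8 p>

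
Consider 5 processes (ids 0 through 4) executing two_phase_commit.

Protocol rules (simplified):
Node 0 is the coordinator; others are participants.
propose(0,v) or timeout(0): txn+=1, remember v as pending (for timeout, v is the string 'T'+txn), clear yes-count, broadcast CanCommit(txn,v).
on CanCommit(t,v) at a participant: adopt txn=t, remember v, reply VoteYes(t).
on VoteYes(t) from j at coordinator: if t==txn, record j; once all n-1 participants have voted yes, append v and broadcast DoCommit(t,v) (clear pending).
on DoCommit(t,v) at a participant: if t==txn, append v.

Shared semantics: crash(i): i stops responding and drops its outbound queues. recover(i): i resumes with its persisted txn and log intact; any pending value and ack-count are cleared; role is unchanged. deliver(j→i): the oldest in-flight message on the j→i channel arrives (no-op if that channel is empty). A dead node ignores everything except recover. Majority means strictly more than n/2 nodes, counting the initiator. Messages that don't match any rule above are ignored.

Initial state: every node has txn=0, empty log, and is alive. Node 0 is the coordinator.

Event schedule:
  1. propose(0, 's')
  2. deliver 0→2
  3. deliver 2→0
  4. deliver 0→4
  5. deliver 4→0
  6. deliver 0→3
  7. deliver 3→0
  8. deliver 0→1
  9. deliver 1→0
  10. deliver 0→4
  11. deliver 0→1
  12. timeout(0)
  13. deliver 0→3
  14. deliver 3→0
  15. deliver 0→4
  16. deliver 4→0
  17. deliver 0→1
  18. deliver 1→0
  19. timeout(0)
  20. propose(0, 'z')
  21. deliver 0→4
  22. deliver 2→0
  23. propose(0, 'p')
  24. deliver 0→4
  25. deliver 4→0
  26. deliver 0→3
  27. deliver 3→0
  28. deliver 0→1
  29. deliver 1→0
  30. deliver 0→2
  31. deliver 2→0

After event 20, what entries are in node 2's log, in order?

[1] propose(0,'s') → N0(coor t1 [-])
[2] deliver 0→2 → N2(part t1 [-])
[3] deliver 2→0 → ∅
[4] deliver 0→4 → N4(part t1 [-])
[5] deliver 4→0 → ∅
[6] deliver 0→3 → N3(part t1 [-])
[7] deliver 3→0 → ∅
[8] deliver 0→1 → N1(part t1 [-])
[9] deliver 1→0 → N0(coor t1 [s])
[10] deliver 0→4 → N4(part t1 [s])
[11] deliver 0→1 → N1(part t1 [s])
[12] timeout(0) → N0(coor t2 [s])
[13] deliver 0→3 → N3(part t1 [s])
[14] deliver 3→0 → ∅
[15] deliver 0→4 → N4(part t2 [s])
[16] deliver 4→0 → ∅
[17] deliver 0→1 → N1(part t2 [s])
[18] deliver 1→0 → ∅
[19] timeout(0) → N0(coor t3 [s])
[20] propose(0,'z') → N0(coor t4 [s])

empty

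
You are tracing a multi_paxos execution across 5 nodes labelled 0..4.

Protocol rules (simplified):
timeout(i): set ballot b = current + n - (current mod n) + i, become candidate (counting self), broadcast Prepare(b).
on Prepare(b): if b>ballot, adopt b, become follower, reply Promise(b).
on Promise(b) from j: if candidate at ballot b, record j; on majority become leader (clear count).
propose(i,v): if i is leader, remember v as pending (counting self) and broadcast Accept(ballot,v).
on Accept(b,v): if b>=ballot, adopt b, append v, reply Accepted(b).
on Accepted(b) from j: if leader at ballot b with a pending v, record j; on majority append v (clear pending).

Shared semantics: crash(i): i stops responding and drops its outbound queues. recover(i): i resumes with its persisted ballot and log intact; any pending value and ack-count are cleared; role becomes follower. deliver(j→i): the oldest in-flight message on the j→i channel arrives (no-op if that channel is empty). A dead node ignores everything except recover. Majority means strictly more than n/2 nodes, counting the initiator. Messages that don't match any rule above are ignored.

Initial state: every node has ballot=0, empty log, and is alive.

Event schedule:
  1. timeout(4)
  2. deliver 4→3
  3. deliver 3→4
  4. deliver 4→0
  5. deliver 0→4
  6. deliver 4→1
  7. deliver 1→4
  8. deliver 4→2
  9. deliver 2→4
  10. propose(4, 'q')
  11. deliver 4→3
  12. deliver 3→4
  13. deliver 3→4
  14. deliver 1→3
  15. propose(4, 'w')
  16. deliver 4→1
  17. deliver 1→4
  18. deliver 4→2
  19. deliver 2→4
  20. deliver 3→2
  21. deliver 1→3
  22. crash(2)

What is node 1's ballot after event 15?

9

1. timeout(4):  <4:cand b9 ->
2. deliver 4→3:  <3:foll b9 ->
3. deliver 3→4:  nop
4. deliver 4→0:  <0:foll b9 ->
5. deliver 0→4:  <4:lead b9 ->
6. deliver 4→1:  <1:foll b9 ->
7. deliver 1→4:  nop
8. deliver 4→2:  <2:foll b9 ->
9. deliver 2→4:  nop
10. propose(4,'q'):  nop
11. deliver 4→3:  <3:foll b9 q>
12. deliver 3→4:  nop
13. deliver 3→4:  nop
14. deliver 1→3:  nop
15. propose(4,'w'):  nop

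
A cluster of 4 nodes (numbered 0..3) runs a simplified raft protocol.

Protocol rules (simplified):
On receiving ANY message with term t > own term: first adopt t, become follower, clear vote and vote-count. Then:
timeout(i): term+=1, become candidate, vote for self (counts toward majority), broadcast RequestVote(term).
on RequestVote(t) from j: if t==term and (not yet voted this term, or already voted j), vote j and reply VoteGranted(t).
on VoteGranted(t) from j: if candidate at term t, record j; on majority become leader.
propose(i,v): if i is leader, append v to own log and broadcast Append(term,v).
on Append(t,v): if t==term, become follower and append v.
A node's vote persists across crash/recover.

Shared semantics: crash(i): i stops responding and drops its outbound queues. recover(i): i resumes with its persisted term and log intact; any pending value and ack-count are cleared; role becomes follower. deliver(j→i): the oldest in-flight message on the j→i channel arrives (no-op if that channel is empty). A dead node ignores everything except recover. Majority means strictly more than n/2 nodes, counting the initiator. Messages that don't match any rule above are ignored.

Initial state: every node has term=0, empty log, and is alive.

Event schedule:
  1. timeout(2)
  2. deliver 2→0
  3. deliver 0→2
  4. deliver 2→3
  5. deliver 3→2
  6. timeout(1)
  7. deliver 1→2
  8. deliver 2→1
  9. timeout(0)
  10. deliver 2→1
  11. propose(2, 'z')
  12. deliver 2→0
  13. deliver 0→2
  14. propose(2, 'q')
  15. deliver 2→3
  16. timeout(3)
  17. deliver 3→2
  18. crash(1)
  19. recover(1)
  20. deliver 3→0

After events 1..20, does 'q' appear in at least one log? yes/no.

no

step 1 timeout(2): 2={cand,t=1,log=-}
step 2 deliver 2→0: 0={foll,t=1,log=-}
step 3 deliver 0→2: —
step 4 deliver 2→3: 3={foll,t=1,log=-}
step 5 deliver 3→2: 2={lead,t=1,log=-}
step 6 timeout(1): 1={cand,t=1,log=-}
step 7 deliver 1→2: —
step 8 deliver 2→1: —
step 9 timeout(0): 0={cand,t=2,log=-}
step 10 deliver 2→1: —
step 11 propose(2,'z'): 2={lead,t=1,log=z}
step 12 deliver 2→0: —
step 13 deliver 0→2: 2={foll,t=2,log=z}
step 14 propose(2,'q'): —
step 15 deliver 2→3: 3={foll,t=1,log=z}
step 16 timeout(3): 3={cand,t=2,log=z}
step 17 deliver 3→2: —
step 18 crash(1): 1={✗cand,t=1,log=-}
step 19 recover(1): 1={foll,t=1,log=-}
step 20 deliver 3→0: —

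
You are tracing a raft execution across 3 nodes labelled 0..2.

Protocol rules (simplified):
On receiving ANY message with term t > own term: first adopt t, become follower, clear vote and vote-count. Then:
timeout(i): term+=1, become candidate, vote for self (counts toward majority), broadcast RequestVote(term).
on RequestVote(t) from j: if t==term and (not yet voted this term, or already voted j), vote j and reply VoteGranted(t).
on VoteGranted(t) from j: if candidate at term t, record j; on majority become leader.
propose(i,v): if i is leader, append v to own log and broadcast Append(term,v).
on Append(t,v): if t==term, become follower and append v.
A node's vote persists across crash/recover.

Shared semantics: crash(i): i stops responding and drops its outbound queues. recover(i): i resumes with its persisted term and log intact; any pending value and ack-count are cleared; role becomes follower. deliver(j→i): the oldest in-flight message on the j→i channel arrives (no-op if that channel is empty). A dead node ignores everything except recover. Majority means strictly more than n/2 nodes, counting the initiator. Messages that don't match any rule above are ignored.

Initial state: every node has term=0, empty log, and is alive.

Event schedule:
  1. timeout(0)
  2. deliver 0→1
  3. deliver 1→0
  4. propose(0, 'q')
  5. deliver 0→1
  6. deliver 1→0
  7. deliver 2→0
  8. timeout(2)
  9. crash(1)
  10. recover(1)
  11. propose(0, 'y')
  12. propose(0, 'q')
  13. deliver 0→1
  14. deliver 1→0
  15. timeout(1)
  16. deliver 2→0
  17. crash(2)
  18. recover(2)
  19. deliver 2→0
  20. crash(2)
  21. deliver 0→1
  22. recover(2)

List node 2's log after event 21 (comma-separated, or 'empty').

after 1 — timeout(0): n0:cand/t1/[-]
after 2 — deliver 0→1: n1:foll/t1/[-]
after 3 — deliver 1→0: n0:lead/t1/[-]
after 4 — propose(0,'q'): n0:lead/t1/[q]
after 5 — deliver 0→1: n1:foll/t1/[q]
after 6 — deliver 1→0: ·
after 7 — deliver 2→0: ·
after 8 — timeout(2): n2:cand/t1/[-]
after 9 — crash(1): n1:✗foll/t1/[q]
after 10 — recover(1): n1:foll/t1/[q]
after 11 — propose(0,'y'): n0:lead/t1/[q,y]
after 12 — propose(0,'q'): n0:lead/t1/[q,y,q]
after 13 — deliver 0→1: n1:foll/t1/[q,y]
after 14 — deliver 1→0: ·
after 15 — timeout(1): n1:cand/t2/[q,y]
after 16 — deliver 2→0: ·
after 17 — crash(2): n2:✗cand/t1/[-]
after 18 — recover(2): n2:foll/t1/[-]
after 19 — deliver 2→0: ·
after 20 — crash(2): n2:✗foll/t1/[-]
after 21 — deliver 0→1: ·

empty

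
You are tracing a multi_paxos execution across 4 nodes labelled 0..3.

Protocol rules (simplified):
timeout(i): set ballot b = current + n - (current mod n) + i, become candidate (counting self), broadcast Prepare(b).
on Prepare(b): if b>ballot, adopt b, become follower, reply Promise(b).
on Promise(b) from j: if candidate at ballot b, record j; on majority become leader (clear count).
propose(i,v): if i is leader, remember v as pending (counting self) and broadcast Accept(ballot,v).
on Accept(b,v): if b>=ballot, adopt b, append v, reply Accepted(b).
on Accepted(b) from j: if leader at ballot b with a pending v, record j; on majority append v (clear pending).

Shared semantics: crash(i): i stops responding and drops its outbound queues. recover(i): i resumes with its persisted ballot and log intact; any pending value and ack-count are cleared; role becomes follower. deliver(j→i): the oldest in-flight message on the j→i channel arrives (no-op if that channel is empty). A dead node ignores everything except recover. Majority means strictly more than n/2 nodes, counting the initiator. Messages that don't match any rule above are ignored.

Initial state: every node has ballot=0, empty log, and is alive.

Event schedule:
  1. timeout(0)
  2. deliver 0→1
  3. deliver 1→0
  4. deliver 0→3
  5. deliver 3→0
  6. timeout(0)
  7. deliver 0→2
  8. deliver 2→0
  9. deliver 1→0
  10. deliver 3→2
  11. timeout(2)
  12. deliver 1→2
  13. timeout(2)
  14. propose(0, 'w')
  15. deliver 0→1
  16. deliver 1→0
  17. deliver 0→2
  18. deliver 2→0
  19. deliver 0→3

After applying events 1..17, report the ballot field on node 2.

14

[1] timeout(0) → N0(cand b4 [-])
[2] deliver 0→1 → N1(foll b4 [-])
[3] deliver 1→0 → ∅
[4] deliver 0→3 → N3(foll b4 [-])
[5] deliver 3→0 → N0(lead b4 [-])
[6] timeout(0) → N0(cand b8 [-])
[7] deliver 0→2 → N2(foll b4 [-])
[8] deliver 2→0 → ∅
[9] deliver 1→0 → ∅
[10] deliver 3→2 → ∅
[11] timeout(2) → N2(cand b10 [-])
[12] deliver 1→2 → ∅
[13] timeout(2) → N2(cand b14 [-])
[14] propose(0,'w') → ∅
[15] deliver 0→1 → N1(foll b8 [-])
[16] deliver 1→0 → ∅
[17] deliver 0→2 → ∅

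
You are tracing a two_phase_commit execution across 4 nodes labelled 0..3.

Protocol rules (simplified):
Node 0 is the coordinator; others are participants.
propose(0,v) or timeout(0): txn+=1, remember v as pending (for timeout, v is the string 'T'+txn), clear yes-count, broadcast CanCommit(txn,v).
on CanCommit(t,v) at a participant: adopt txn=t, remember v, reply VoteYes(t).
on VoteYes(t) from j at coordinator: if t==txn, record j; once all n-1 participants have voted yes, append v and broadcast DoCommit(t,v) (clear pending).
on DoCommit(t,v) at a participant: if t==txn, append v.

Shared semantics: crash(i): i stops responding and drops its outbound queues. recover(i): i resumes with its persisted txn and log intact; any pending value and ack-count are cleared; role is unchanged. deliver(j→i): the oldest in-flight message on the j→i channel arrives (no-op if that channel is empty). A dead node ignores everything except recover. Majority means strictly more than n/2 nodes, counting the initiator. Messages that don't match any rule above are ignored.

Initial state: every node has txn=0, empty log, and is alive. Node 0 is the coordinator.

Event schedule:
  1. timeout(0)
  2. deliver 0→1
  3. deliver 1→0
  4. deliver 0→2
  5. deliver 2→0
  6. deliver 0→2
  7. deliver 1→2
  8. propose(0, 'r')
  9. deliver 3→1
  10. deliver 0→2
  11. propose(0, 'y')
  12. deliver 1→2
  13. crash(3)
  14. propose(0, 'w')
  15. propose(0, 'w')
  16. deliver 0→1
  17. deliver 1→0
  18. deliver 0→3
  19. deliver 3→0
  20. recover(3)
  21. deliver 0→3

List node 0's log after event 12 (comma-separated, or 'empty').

1. timeout(0):  <0:coor t1 ->
2. deliver 0→1:  <1:part t1 ->
3. deliver 1→0:  nop
4. deliver 0→2:  <2:part t1 ->
5. deliver 2→0:  nop
6. deliver 0→2:  nop
7. deliver 1→2:  nop
8. propose(0,'r'):  <0:coor t2 ->
9. deliver 3→1:  nop
10. deliver 0→2:  <2:part t2 ->
11. propose(0,'y'):  <0:coor t3 ->
12. deliver 1→2:  nop

empty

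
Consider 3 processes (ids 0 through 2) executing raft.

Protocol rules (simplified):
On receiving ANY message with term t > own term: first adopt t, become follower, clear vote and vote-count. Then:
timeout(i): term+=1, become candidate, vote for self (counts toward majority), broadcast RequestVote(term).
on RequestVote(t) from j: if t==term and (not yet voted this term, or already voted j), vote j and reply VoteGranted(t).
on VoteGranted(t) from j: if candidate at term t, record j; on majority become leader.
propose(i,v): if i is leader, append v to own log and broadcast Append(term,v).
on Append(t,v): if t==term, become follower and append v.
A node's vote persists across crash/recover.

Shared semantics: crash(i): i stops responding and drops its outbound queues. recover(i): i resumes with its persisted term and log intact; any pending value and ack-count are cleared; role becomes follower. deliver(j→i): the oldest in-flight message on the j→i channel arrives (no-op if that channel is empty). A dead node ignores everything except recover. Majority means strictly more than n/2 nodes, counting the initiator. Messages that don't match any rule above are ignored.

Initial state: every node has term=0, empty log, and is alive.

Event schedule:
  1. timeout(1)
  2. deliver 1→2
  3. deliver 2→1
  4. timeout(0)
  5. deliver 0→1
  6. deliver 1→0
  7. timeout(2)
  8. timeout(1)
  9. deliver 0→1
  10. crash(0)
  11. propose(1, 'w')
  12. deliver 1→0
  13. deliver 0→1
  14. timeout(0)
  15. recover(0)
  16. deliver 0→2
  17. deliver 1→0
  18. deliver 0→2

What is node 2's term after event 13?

2

after 1 — timeout(1): n1:cand/t1/[-]
after 2 — deliver 1→2: n2:foll/t1/[-]
after 3 — deliver 2→1: n1:lead/t1/[-]
after 4 — timeout(0): n0:cand/t1/[-]
after 5 — deliver 0→1: ·
after 6 — deliver 1→0: ·
after 7 — timeout(2): n2:cand/t2/[-]
after 8 — timeout(1): n1:cand/t2/[-]
after 9 — deliver 0→1: ·
after 10 — crash(0): n0:✗cand/t1/[-]
after 11 — propose(1,'w'): ·
after 12 — deliver 1→0: ·
after 13 — deliver 0→1: ·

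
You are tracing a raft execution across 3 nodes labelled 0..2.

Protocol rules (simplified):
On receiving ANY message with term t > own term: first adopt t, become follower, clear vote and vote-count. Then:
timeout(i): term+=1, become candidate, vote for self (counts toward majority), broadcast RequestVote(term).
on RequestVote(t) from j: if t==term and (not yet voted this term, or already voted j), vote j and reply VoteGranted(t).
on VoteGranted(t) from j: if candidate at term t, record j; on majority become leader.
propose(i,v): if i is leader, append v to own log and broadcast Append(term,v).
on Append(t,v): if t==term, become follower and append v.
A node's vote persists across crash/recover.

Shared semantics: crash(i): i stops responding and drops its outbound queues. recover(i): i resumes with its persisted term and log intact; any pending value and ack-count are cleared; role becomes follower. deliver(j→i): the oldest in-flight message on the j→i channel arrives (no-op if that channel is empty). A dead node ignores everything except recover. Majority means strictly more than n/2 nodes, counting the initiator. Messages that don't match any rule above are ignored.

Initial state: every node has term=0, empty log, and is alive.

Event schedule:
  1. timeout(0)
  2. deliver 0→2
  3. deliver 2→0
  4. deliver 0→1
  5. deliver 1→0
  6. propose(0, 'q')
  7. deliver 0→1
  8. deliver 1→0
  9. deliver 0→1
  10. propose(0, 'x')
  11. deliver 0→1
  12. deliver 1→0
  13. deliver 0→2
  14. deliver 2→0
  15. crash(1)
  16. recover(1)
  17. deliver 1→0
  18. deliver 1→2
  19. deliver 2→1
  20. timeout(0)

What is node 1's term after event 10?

1. timeout(0):  <0:cand t1 ->
2. deliver 0→2:  <2:foll t1 ->
3. deliver 2→0:  <0:lead t1 ->
4. deliver 0→1:  <1:foll t1 ->
5. deliver 1→0:  nop
6. propose(0,'q'):  <0:lead t1 q>
7. deliver 0→1:  <1:foll t1 q>
8. deliver 1→0:  nop
9. deliver 0→1:  nop
10. propose(0,'x'):  <0:lead t1 q,x>

1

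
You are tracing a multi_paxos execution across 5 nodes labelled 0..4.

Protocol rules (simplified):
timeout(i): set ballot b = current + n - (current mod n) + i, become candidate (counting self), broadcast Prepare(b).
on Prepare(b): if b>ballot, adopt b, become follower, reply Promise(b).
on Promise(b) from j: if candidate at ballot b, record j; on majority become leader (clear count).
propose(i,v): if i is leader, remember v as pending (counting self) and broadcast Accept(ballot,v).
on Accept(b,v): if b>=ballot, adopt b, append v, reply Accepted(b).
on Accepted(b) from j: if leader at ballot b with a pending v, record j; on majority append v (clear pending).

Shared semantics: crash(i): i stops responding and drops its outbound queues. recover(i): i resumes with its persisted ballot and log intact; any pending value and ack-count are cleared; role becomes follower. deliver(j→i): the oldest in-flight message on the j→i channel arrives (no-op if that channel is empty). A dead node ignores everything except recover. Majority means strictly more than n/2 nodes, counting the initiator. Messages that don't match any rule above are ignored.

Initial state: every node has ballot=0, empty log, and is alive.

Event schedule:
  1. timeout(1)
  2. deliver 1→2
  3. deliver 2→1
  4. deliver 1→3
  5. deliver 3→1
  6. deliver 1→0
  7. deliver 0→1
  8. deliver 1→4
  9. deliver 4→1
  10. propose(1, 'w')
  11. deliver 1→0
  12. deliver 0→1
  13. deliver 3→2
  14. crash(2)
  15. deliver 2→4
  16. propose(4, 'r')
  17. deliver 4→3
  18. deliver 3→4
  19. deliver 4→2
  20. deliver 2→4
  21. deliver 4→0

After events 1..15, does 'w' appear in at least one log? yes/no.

yes

1. timeout(1):  <1:cand b6 ->
2. deliver 1→2:  <2:foll b6 ->
3. deliver 2→1:  nop
4. deliver 1→3:  <3:foll b6 ->
5. deliver 3→1:  <1:lead b6 ->
6. deliver 1→0:  <0:foll b6 ->
7. deliver 0→1:  nop
8. deliver 1→4:  <4:foll b6 ->
9. deliver 4→1:  nop
10. propose(1,'w'):  nop
11. deliver 1→0:  <0:foll b6 w>
12. deliver 0→1:  nop
13. deliver 3→2:  nop
14. crash(2):  <2:✗foll b6 ->
15. deliver 2→4:  nop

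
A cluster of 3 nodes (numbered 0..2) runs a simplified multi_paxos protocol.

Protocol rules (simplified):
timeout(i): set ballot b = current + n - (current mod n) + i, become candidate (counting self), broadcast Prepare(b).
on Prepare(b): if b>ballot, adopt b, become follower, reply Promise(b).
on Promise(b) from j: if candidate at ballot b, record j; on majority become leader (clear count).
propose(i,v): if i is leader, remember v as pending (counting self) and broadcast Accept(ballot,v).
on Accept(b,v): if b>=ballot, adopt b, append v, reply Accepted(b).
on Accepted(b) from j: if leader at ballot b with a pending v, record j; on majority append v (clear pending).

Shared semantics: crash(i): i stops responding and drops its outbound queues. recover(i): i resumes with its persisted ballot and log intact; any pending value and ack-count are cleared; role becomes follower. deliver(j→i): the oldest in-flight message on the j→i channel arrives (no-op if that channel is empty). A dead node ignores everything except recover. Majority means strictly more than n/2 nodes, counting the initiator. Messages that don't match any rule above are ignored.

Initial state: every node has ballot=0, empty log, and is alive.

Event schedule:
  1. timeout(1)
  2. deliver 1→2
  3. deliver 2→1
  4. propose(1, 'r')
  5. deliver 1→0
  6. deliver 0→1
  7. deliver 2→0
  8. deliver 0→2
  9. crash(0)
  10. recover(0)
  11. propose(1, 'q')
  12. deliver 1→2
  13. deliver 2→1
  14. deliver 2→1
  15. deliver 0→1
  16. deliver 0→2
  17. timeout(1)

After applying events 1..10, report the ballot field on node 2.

4

e1 timeout(1): 1[cand,b=4,-]
e2 deliver 1→2: 2[foll,b=4,-]
e3 deliver 2→1: 1[lead,b=4,-]
e4 propose(1,'r'): ·
e5 deliver 1→0: 0[foll,b=4,-]
e6 deliver 0→1: ·
e7 deliver 2→0: ·
e8 deliver 0→2: ·
e9 crash(0): 0[✗foll,b=4,-]
e10 recover(0): 0[foll,b=4,-]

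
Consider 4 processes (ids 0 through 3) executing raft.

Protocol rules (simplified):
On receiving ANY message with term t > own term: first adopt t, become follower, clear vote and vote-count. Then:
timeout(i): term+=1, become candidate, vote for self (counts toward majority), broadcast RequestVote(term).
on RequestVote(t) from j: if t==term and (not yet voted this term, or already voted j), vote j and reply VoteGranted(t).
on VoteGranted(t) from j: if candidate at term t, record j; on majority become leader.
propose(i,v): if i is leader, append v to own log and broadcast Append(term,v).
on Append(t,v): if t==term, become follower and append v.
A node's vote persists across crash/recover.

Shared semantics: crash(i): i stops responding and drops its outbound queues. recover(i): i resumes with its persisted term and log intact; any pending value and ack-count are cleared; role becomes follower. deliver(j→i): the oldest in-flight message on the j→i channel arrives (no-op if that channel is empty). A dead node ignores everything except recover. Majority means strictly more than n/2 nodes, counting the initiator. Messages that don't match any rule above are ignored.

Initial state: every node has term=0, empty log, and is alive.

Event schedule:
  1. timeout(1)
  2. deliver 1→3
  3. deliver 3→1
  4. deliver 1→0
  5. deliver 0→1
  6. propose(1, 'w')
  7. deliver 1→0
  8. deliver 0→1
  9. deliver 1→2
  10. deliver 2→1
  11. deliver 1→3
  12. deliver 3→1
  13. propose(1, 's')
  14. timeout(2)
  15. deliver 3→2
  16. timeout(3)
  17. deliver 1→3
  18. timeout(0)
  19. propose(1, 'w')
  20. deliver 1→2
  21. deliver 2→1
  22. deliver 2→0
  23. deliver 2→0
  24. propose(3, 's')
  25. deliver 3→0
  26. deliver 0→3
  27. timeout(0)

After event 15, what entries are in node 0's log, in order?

w

after 1 — timeout(1): n1:cand/t1/[-]
after 2 — deliver 1→3: n3:foll/t1/[-]
after 3 — deliver 3→1: ·
after 4 — deliver 1→0: n0:foll/t1/[-]
after 5 — deliver 0→1: n1:lead/t1/[-]
after 6 — propose(1,'w'): n1:lead/t1/[w]
after 7 — deliver 1→0: n0:foll/t1/[w]
after 8 — deliver 0→1: ·
after 9 — deliver 1→2: n2:foll/t1/[-]
after 10 — deliver 2→1: ·
after 11 — deliver 1→3: n3:foll/t1/[w]
after 12 — deliver 3→1: ·
after 13 — propose(1,'s'): n1:lead/t1/[w,s]
after 14 — timeout(2): n2:cand/t2/[-]
after 15 — deliver 3→2: ·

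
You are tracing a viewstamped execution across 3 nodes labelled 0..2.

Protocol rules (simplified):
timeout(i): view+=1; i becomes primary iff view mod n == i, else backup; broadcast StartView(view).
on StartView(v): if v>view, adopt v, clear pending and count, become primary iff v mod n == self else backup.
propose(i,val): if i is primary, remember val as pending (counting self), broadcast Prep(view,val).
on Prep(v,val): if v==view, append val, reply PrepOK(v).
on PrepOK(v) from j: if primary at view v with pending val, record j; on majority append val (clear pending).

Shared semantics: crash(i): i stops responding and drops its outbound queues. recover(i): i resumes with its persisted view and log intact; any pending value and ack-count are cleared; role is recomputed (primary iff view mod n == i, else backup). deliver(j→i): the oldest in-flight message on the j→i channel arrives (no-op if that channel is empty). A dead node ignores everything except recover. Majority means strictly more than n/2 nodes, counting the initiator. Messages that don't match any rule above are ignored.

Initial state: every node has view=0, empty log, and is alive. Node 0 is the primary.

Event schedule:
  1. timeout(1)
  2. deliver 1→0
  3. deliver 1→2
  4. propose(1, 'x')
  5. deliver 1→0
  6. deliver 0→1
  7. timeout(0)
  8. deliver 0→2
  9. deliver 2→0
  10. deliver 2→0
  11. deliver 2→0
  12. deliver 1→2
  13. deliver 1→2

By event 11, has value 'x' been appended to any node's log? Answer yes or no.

yes

after 1 — timeout(1): n1:prim/v1/[-]
after 2 — deliver 1→0: n0:back/v1/[-]
after 3 — deliver 1→2: n2:back/v1/[-]
after 4 — propose(1,'x'): ·
after 5 — deliver 1→0: n0:back/v1/[x]
after 6 — deliver 0→1: n1:prim/v1/[x]
after 7 — timeout(0): n0:back/v2/[x]
after 8 — deliver 0→2: n2:prim/v2/[-]
after 9 — deliver 2→0: ·
after 10 — deliver 2→0: ·
after 11 — deliver 2→0: ·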